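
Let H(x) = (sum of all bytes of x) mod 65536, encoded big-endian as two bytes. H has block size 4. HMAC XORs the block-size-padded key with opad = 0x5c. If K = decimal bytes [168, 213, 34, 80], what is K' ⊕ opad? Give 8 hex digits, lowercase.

Key decimal bytes [168, 213, 34, 80] = a8 d5 22 50 is exactly B = 4 bytes: K' = a8 d5 22 50.
XOR each byte with 0x5c: a8⊕5c=f4, d5⊕5c=89, 22⊕5c=7e, 50⊕5c=0c.

f4897e0c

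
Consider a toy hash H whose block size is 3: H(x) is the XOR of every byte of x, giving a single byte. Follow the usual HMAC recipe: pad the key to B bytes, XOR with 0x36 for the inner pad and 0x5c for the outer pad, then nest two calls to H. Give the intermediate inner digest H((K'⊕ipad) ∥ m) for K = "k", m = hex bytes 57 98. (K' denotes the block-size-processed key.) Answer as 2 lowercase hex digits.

92

Key "k" = 6b is 1 byte ≤ B = 3; zero-pad to 3 bytes: K' = 6b 00 00.
K' ⊕ ipad = 5d 36 36.
Inner input = 5d 36 36 ∥ 57 98.
Inner hash: XOR 5d⊕36⊕36⊕57⊕98 = 92.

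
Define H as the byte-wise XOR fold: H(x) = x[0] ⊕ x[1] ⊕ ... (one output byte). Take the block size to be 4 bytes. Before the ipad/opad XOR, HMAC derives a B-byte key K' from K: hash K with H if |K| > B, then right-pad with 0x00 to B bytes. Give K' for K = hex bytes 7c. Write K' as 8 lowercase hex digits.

7c000000

Key hex bytes 7c is 1 byte ≤ B = 4; zero-pad to 4 bytes: K' = 7c 00 00 00.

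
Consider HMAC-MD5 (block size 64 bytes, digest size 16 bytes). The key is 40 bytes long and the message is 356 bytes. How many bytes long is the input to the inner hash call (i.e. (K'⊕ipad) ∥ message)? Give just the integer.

420

Key is 40 ≤ 64 bytes, zero-padded: |K'| = 64.
Inner input = (K'⊕ipad) ∥ m → 64 + 356 = 420 bytes.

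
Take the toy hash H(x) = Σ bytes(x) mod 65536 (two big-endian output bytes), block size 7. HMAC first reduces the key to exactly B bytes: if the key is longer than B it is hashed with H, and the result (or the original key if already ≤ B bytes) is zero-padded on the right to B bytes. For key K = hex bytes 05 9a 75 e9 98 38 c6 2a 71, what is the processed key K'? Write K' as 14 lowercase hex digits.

042e0000000000

|K| = 9 > B = 7, so first hash the key.
H(K): sum = 5+154+117+233+152+56+198+42+113 = 1070 → 04 2e.
Zero-pad H(K) = 04 2e to 7 bytes: K' = 04 2e 00 00 00 00 00.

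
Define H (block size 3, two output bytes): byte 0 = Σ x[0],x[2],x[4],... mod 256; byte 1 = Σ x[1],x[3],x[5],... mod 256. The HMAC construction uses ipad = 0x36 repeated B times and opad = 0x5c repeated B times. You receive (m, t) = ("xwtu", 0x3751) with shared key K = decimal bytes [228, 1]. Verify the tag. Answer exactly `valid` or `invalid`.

valid

Key decimal bytes [228, 1] = e4 01 is 2 bytes ≤ B = 3; zero-pad to 3 bytes: K' = e4 01 00.
K' ⊕ ipad = d2 37 36; K' ⊕ opad = b8 5d 5c.
Inner hash: even-index sum = 500 mod 256 = 244; odd-index sum = 291 mod 256 = 35 → f4 23.
Outer hash (recomputed tag): even-index sum = 311 mod 256 = 55; odd-index sum = 337 mod 256 = 81 → 37 51.
Recomputed tag = 3751; claimed = 3751 → match.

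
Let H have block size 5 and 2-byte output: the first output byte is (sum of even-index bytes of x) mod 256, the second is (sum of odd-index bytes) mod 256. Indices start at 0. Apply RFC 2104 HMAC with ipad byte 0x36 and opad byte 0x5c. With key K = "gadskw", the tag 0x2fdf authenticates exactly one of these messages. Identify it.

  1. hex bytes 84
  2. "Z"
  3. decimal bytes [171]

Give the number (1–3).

2

Key "gadskw" = 67 61 64 73 6b 77 is 6 bytes > B = 5, so hash it first: H(key) = 36 4b, then zero-pad to 5 bytes: K' = 36 4b 00 00 00.
K' ⊕ ipad = 00 7d 36 36 36; K' ⊕ opad = 6a 17 5c 5c 5c.
m1: inner = H(00 7d 36 36 36 84) = 6c 37; tag = H(6a 17 5c 5c 5c 6c 37) = 59df
m2: inner = H(00 7d 36 36 36 5a) = 6c 0d; tag = H(6a 17 5c 5c 5c 6c 0d) = 2fdf ← matches
m3: inner = H(00 7d 36 36 36 ab) = 6c 5e; tag = H(6a 17 5c 5c 5c 6c 5e) = 80df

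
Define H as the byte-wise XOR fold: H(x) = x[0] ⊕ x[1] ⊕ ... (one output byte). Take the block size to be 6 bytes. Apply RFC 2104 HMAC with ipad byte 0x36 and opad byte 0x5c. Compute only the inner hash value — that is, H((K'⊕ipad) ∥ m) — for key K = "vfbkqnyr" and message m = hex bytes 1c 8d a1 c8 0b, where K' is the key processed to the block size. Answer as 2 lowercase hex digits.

fe

Key "vfbkqnyr" = 76 66 62 6b 71 6e 79 72 is 8 bytes > B = 6, so hash it first: H(key) = 0d, then zero-pad to 6 bytes: K' = 0d 00 00 00 00 00.
K' ⊕ ipad = 3b 36 36 36 36 36.
Inner input = 3b 36 36 36 36 36 ∥ 1c 8d a1 c8 0b.
Inner hash: XOR 3b⊕36⊕36⊕36⊕36⊕36⊕1c⊕8d⊕a1⊕c8⊕0b = fe.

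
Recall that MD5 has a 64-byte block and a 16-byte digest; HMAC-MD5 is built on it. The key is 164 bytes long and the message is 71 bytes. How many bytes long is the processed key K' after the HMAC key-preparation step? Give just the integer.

Key is 164 > 64 bytes, so it is hashed to 16 bytes then zero-padded to 64: |K'| = 64.

64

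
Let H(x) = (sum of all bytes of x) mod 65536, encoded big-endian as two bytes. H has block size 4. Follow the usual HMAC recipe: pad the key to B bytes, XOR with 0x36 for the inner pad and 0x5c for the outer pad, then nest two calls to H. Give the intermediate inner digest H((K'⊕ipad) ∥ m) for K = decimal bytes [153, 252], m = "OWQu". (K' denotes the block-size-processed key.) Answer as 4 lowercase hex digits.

0351

Key decimal bytes [153, 252] = 99 fc is 2 bytes ≤ B = 4; zero-pad to 4 bytes: K' = 99 fc 00 00.
K' ⊕ ipad = af ca 36 36.
Inner input = af ca 36 36 ∥ 4f 57 51 75.
Inner hash: sum = 175+202+54+54+79+87+81+117 = 849 → 03 51.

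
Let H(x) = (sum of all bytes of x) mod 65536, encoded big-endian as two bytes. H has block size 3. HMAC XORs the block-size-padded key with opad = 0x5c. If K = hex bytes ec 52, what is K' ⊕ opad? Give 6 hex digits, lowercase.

b00e5c

Key hex bytes ec 52 is 2 bytes ≤ B = 3; zero-pad to 3 bytes: K' = ec 52 00.
XOR each byte with 0x5c: ec⊕5c=b0, 52⊕5c=0e, 00⊕5c=5c.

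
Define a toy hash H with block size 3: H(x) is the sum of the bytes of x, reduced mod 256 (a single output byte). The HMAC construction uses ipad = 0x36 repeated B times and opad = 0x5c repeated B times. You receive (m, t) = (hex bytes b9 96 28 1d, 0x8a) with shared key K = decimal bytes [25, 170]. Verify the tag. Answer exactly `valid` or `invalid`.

invalid

Key decimal bytes [25, 170] = 19 aa is 2 bytes ≤ B = 3; zero-pad to 3 bytes: K' = 19 aa 00.
K' ⊕ ipad = 2f 9c 36; K' ⊕ opad = 45 f6 5c.
Inner hash: sum = 47+156+54+185+150+40+29 = 661; mod 256 = 149 → 95.
Outer hash (recomputed tag): sum = 69+246+92+149 = 556; mod 256 = 44 → 2c.
Recomputed tag = 2c; claimed = 8a → mismatch.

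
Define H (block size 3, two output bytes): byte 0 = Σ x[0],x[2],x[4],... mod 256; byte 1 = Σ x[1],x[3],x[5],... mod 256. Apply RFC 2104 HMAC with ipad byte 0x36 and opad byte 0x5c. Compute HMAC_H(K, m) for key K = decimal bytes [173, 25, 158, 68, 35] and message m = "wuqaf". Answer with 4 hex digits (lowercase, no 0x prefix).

4765

Key decimal bytes [173, 25, 158, 68, 35] = ad 19 9e 44 23 is 5 bytes > B = 3, so hash it first: H(key) = 6e 5d, then zero-pad to 3 bytes: K' = 6e 5d 00.
K' ⊕ ipad = 58 6b 36.  K' ⊕ opad = 32 01 5c.
Inner input = (K'⊕ipad) ∥ m = 58 6b 36 ∥ 77 75 71 61 66.
Inner hash: even-index sum = 356 mod 256 = 100; odd-index sum = 441 mod 256 = 185 → 64 b9.
Outer input = (K'⊕opad) ∥ inner = 32 01 5c ∥ 64 b9.
Outer hash (tag): even-index sum = 327 mod 256 = 71; odd-index sum = 101 mod 256 = 101 → 47 65.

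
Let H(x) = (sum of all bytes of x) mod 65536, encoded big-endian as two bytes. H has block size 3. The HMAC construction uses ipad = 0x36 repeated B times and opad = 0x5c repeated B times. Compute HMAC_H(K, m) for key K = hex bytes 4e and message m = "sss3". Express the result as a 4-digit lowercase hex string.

013c

Key hex bytes 4e is 1 byte ≤ B = 3; zero-pad to 3 bytes: K' = 4e 00 00.
K' ⊕ ipad = 78 36 36.  K' ⊕ opad = 12 5c 5c.
Inner input = (K'⊕ipad) ∥ m = 78 36 36 ∥ 73 73 73 33.
Inner hash: sum = 120+54+54+115+115+115+51 = 624 → 02 70.
Outer input = (K'⊕opad) ∥ inner = 12 5c 5c ∥ 02 70.
Outer hash (tag): sum = 18+92+92+2+112 = 316 → 01 3c.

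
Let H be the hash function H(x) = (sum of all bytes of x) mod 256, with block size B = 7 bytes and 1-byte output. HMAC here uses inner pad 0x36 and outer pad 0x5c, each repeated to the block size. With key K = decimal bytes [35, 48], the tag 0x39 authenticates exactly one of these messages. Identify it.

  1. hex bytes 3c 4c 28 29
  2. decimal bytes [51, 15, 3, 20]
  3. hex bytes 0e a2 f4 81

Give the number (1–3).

Key decimal bytes [35, 48] = 23 30 is 2 bytes ≤ B = 7; zero-pad to 7 bytes: K' = 23 30 00 00 00 00 00.
K' ⊕ ipad = 15 06 36 36 36 36 36; K' ⊕ opad = 7f 6c 5c 5c 5c 5c 5c.
m1: inner = H(15 06 36 36 36 36 36 3c 4c 28 29) = 02; tag = H(7f 6c 5c 5c 5c 5c 5c 02) = b9
m2: inner = H(15 06 36 36 36 36 36 33 0f 03 14) = 82; tag = H(7f 6c 5c 5c 5c 5c 5c 82) = 39 ← matches
m3: inner = H(15 06 36 36 36 36 36 0e a2 f4 81) = 4e; tag = H(7f 6c 5c 5c 5c 5c 5c 4e) = 05

2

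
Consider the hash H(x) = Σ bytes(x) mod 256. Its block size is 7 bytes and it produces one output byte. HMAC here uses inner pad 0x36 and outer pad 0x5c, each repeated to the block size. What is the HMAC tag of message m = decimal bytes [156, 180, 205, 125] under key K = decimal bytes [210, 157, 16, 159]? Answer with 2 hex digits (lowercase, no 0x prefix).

0c

Key decimal bytes [210, 157, 16, 159] = d2 9d 10 9f is 4 bytes ≤ B = 7; zero-pad to 7 bytes: K' = d2 9d 10 9f 00 00 00.
K' ⊕ ipad = e4 ab 26 a9 36 36 36.  K' ⊕ opad = 8e c1 4c c3 5c 5c 5c.
Inner input = (K'⊕ipad) ∥ m = e4 ab 26 a9 36 36 36 ∥ 9c b4 cd 7d.
Inner hash: sum = 228+171+38+169+54+54+54+156+180+205+125 = 1434; mod 256 = 154 → 9a.
Outer input = (K'⊕opad) ∥ inner = 8e c1 4c c3 5c 5c 5c ∥ 9a.
Outer hash (tag): sum = 142+193+76+195+92+92+92+154 = 1036; mod 256 = 12 → 0c.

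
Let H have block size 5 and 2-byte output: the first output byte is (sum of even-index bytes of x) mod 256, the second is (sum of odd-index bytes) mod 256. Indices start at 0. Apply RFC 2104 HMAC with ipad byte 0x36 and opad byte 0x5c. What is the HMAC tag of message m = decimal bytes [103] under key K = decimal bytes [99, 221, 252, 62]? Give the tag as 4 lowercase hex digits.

9538

Key decimal bytes [99, 221, 252, 62] = 63 dd fc 3e is 4 bytes ≤ B = 5; zero-pad to 5 bytes: K' = 63 dd fc 3e 00.
K' ⊕ ipad = 55 eb ca 08 36.  K' ⊕ opad = 3f 81 a0 62 5c.
Inner input = (K'⊕ipad) ∥ m = 55 eb ca 08 36 ∥ 67.
Inner hash: even-index sum = 341 mod 256 = 85; odd-index sum = 346 mod 256 = 90 → 55 5a.
Outer input = (K'⊕opad) ∥ inner = 3f 81 a0 62 5c ∥ 55 5a.
Outer hash (tag): even-index sum = 405 mod 256 = 149; odd-index sum = 312 mod 256 = 56 → 95 38.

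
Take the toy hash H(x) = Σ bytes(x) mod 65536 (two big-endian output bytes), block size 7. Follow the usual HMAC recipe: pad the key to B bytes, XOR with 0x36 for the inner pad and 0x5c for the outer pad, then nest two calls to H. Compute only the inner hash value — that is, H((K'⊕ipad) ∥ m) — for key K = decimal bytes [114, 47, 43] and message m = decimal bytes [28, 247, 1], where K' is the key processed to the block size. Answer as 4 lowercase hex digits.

0266

Key decimal bytes [114, 47, 43] = 72 2f 2b is 3 bytes ≤ B = 7; zero-pad to 7 bytes: K' = 72 2f 2b 00 00 00 00.
K' ⊕ ipad = 44 19 1d 36 36 36 36.
Inner input = 44 19 1d 36 36 36 36 ∥ 1c f7 01.
Inner hash: sum = 68+25+29+54+54+54+54+28+247+1 = 614 → 02 66.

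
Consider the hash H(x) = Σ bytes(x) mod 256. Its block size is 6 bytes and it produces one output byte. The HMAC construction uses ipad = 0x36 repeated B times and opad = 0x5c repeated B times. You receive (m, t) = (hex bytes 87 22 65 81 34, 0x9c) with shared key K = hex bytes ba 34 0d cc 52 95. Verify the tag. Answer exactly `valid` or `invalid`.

invalid

Key hex bytes ba 34 0d cc 52 95 is exactly B = 6 bytes: K' = ba 34 0d cc 52 95.
K' ⊕ ipad = 8c 02 3b fa 64 a3; K' ⊕ opad = e6 68 51 90 0e c9.
Inner hash: sum = 140+2+59+250+100+163+135+34+101+129+52 = 1165; mod 256 = 141 → 8d.
Outer hash (recomputed tag): sum = 230+104+81+144+14+201+141 = 915; mod 256 = 147 → 93.
Recomputed tag = 93; claimed = 9c → mismatch.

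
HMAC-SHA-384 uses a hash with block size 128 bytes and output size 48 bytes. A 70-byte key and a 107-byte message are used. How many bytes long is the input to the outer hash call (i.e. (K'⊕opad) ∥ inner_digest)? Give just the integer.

Key is 70 ≤ 128 bytes, zero-padded: |K'| = 128.
Outer input = (K'⊕opad) ∥ H(inner) → 128 + 48 = 176 bytes.

176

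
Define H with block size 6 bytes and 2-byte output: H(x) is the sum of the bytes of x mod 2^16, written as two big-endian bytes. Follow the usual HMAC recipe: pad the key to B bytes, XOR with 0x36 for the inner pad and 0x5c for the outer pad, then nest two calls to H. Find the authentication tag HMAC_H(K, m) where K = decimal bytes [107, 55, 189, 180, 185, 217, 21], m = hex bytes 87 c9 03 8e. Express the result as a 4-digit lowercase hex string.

0332

Key decimal bytes [107, 55, 189, 180, 185, 217, 21] = 6b 37 bd b4 b9 d9 15 is 7 bytes > B = 6, so hash it first: H(key) = 03 ba, then zero-pad to 6 bytes: K' = 03 ba 00 00 00 00.
K' ⊕ ipad = 35 8c 36 36 36 36.  K' ⊕ opad = 5f e6 5c 5c 5c 5c.
Inner input = (K'⊕ipad) ∥ m = 35 8c 36 36 36 36 ∥ 87 c9 03 8e.
Inner hash: sum = 53+140+54+54+54+54+135+201+3+142 = 890 → 03 7a.
Outer input = (K'⊕opad) ∥ inner = 5f e6 5c 5c 5c 5c ∥ 03 7a.
Outer hash (tag): sum = 95+230+92+92+92+92+3+122 = 818 → 03 32.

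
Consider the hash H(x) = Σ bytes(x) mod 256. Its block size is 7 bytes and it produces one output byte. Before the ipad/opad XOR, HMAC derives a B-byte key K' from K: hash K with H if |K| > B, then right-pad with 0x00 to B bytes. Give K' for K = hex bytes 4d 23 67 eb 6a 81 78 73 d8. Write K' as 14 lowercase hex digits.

70000000000000

|K| = 9 > B = 7, so first hash the key.
H(K): sum = 77+35+103+235+106+129+120+115+216 = 1136; mod 256 = 112 → 70.
Zero-pad H(K) = 70 to 7 bytes: K' = 70 00 00 00 00 00 00.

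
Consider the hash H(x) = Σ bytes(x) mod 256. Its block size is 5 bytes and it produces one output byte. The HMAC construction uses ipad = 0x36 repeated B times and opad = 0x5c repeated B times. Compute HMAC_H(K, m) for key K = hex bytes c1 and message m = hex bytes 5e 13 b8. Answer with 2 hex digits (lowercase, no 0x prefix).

Key hex bytes c1 is 1 byte ≤ B = 5; zero-pad to 5 bytes: K' = c1 00 00 00 00.
K' ⊕ ipad = f7 36 36 36 36.  K' ⊕ opad = 9d 5c 5c 5c 5c.
Inner input = (K'⊕ipad) ∥ m = f7 36 36 36 36 ∥ 5e 13 b8.
Inner hash: sum = 247+54+54+54+54+94+19+184 = 760; mod 256 = 248 → f8.
Outer input = (K'⊕opad) ∥ inner = 9d 5c 5c 5c 5c ∥ f8.
Outer hash (tag): sum = 157+92+92+92+92+248 = 773; mod 256 = 5 → 05.

05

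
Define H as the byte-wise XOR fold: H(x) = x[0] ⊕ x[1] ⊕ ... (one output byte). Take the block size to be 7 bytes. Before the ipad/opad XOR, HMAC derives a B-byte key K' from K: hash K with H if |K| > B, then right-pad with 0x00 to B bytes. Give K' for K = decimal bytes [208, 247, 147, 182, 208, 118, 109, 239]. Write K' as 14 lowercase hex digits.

|K| = 8 > B = 7, so first hash the key.
H(K): XOR d0⊕f7⊕93⊕b6⊕d0⊕76⊕6d⊕ef = 26.
Zero-pad H(K) = 26 to 7 bytes: K' = 26 00 00 00 00 00 00.

26000000000000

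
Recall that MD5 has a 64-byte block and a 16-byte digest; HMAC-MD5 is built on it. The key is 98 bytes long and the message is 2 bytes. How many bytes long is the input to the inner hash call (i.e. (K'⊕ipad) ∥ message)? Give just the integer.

Key is 98 > 64 bytes, so it is hashed to 16 bytes then zero-padded to 64: |K'| = 64.
Inner input = (K'⊕ipad) ∥ m → 64 + 2 = 66 bytes.

66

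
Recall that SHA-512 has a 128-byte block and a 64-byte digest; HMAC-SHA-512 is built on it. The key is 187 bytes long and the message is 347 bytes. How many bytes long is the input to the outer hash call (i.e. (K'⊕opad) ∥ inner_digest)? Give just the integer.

Key is 187 > 128 bytes, so it is hashed to 64 bytes then zero-padded to 128: |K'| = 128.
Outer input = (K'⊕opad) ∥ H(inner) → 128 + 64 = 192 bytes.

192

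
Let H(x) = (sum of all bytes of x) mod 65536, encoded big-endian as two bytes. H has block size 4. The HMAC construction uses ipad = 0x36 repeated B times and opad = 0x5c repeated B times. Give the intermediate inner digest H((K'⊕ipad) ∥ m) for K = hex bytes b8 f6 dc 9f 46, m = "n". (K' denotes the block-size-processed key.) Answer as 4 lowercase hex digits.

0168

Key hex bytes b8 f6 dc 9f 46 is 5 bytes > B = 4, so hash it first: H(key) = 03 6f, then zero-pad to 4 bytes: K' = 03 6f 00 00.
K' ⊕ ipad = 35 59 36 36.
Inner input = 35 59 36 36 ∥ 6e.
Inner hash: sum = 53+89+54+54+110 = 360 → 01 68.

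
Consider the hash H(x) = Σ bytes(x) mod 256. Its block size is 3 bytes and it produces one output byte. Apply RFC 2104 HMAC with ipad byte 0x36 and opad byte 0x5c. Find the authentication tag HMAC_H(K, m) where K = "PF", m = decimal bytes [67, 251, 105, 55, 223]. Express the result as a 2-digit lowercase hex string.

Key "PF" = 50 46 is 2 bytes ≤ B = 3; zero-pad to 3 bytes: K' = 50 46 00.
K' ⊕ ipad = 66 70 36.  K' ⊕ opad = 0c 1a 5c.
Inner input = (K'⊕ipad) ∥ m = 66 70 36 ∥ 43 fb 69 37 df.
Inner hash: sum = 102+112+54+67+251+105+55+223 = 969; mod 256 = 201 → c9.
Outer input = (K'⊕opad) ∥ inner = 0c 1a 5c ∥ c9.
Outer hash (tag): sum = 12+26+92+201 = 331; mod 256 = 75 → 4b.

4b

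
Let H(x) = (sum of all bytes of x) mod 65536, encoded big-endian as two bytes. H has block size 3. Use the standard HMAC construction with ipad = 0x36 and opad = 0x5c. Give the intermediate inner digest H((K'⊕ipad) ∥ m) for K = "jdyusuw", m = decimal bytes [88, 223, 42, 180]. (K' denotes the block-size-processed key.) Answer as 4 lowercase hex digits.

Key "jdyusuw" = 6a 64 79 75 73 75 77 is 7 bytes > B = 3, so hash it first: H(key) = 03 1b, then zero-pad to 3 bytes: K' = 03 1b 00.
K' ⊕ ipad = 35 2d 36.
Inner input = 35 2d 36 ∥ 58 df 2a b4.
Inner hash: sum = 53+45+54+88+223+42+180 = 685 → 02 ad.

02ad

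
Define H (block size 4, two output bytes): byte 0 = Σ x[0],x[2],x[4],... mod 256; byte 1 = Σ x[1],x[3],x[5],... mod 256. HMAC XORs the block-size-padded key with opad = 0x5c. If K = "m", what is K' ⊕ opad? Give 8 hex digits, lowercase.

Key "m" = 6d is 1 byte ≤ B = 4; zero-pad to 4 bytes: K' = 6d 00 00 00.
XOR each byte with 0x5c: 6d⊕5c=31, 00⊕5c=5c, 00⊕5c=5c, 00⊕5c=5c.

315c5c5c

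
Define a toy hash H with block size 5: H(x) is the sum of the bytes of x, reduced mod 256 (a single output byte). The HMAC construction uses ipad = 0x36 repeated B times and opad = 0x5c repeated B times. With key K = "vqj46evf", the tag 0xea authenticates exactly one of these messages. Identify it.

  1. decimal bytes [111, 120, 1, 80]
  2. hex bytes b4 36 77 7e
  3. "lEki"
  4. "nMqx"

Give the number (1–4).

Key "vqj46evf" = 76 71 6a 34 36 65 76 66 is 8 bytes > B = 5, so hash it first: H(key) = fc, then zero-pad to 5 bytes: K' = fc 00 00 00 00.
K' ⊕ ipad = ca 36 36 36 36; K' ⊕ opad = a0 5c 5c 5c 5c.
m1: inner = H(ca 36 36 36 36 6f 78 01 50) = da; tag = H(a0 5c 5c 5c 5c da) = ea ← matches
m2: inner = H(ca 36 36 36 36 b4 36 77 7e) = 81; tag = H(a0 5c 5c 5c 5c 81) = 91
m3: inner = H(ca 36 36 36 36 6c 45 6b 69) = 27; tag = H(a0 5c 5c 5c 5c 27) = 37
m4: inner = H(ca 36 36 36 36 6e 4d 71 78) = 46; tag = H(a0 5c 5c 5c 5c 46) = 56

1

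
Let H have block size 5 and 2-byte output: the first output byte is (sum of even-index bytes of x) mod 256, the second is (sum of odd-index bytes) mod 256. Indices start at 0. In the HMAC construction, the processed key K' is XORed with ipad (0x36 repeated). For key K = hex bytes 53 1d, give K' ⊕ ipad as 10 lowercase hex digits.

652b363636

Key hex bytes 53 1d is 2 bytes ≤ B = 5; zero-pad to 5 bytes: K' = 53 1d 00 00 00.
XOR each byte with 0x36: 53⊕36=65, 1d⊕36=2b, 00⊕36=36, 00⊕36=36, 00⊕36=36.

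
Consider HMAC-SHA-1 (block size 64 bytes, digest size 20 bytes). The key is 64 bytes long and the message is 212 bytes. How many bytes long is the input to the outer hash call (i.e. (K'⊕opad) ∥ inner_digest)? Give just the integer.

84

Key is 64 ≤ 64 bytes, zero-padded: |K'| = 64.
Outer input = (K'⊕opad) ∥ H(inner) → 64 + 20 = 84 bytes.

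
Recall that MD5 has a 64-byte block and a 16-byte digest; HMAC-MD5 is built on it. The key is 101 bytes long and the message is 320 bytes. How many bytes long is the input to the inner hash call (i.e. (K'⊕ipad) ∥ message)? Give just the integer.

Key is 101 > 64 bytes, so it is hashed to 16 bytes then zero-padded to 64: |K'| = 64.
Inner input = (K'⊕ipad) ∥ m → 64 + 320 = 384 bytes.

384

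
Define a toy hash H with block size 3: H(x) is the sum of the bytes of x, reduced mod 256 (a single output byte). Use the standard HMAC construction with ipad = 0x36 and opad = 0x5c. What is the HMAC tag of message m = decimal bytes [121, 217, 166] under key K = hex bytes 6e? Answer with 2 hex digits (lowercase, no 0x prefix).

a6

Key hex bytes 6e is 1 byte ≤ B = 3; zero-pad to 3 bytes: K' = 6e 00 00.
K' ⊕ ipad = 58 36 36.  K' ⊕ opad = 32 5c 5c.
Inner input = (K'⊕ipad) ∥ m = 58 36 36 ∥ 79 d9 a6.
Inner hash: sum = 88+54+54+121+217+166 = 700; mod 256 = 188 → bc.
Outer input = (K'⊕opad) ∥ inner = 32 5c 5c ∥ bc.
Outer hash (tag): sum = 50+92+92+188 = 422; mod 256 = 166 → a6.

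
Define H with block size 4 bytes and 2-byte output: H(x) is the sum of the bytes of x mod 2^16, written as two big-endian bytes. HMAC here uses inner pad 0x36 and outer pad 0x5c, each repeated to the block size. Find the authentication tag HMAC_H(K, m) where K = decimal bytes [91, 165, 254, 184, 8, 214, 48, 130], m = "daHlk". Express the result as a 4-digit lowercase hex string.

Key decimal bytes [91, 165, 254, 184, 8, 214, 48, 130] = 5b a5 fe b8 08 d6 30 82 is 8 bytes > B = 4, so hash it first: H(key) = 04 46, then zero-pad to 4 bytes: K' = 04 46 00 00.
K' ⊕ ipad = 32 70 36 36.  K' ⊕ opad = 58 1a 5c 5c.
Inner input = (K'⊕ipad) ∥ m = 32 70 36 36 ∥ 64 61 48 6c 6b.
Inner hash: sum = 50+112+54+54+100+97+72+108+107 = 754 → 02 f2.
Outer input = (K'⊕opad) ∥ inner = 58 1a 5c 5c ∥ 02 f2.
Outer hash (tag): sum = 88+26+92+92+2+242 = 542 → 02 1e.

021e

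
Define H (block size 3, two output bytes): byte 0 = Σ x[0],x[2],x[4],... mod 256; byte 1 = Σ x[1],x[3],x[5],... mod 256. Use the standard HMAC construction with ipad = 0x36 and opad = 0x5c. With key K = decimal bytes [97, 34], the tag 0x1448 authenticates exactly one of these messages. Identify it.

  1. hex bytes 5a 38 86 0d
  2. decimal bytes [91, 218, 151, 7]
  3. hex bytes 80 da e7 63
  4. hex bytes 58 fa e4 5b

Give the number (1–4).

Key decimal bytes [97, 34] = 61 22 is 2 bytes ≤ B = 3; zero-pad to 3 bytes: K' = 61 22 00.
K' ⊕ ipad = 57 14 36; K' ⊕ opad = 3d 7e 5c.
m1: inner = H(57 14 36 5a 38 86 0d) = d2 f4; tag = H(3d 7e 5c d2 f4) = 8d50
m2: inner = H(57 14 36 5b da 97 07) = 6e 06; tag = H(3d 7e 5c 6e 06) = 9fec
m3: inner = H(57 14 36 80 da e7 63) = ca 7b; tag = H(3d 7e 5c ca 7b) = 1448 ← matches
m4: inner = H(57 14 36 58 fa e4 5b) = e2 50; tag = H(3d 7e 5c e2 50) = e960

3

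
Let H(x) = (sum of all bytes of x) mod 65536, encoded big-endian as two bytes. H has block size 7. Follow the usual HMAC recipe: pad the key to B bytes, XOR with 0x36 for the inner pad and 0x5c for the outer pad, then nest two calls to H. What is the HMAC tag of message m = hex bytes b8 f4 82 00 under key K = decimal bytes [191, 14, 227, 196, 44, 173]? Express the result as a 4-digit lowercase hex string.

Key decimal bytes [191, 14, 227, 196, 44, 173] = bf 0e e3 c4 2c ad is 6 bytes ≤ B = 7; zero-pad to 7 bytes: K' = bf 0e e3 c4 2c ad 00.
K' ⊕ ipad = 89 38 d5 f2 1a 9b 36.  K' ⊕ opad = e3 52 bf 98 70 f1 5c.
Inner input = (K'⊕ipad) ∥ m = 89 38 d5 f2 1a 9b 36 ∥ b8 f4 82 00.
Inner hash: sum = 137+56+213+242+26+155+54+184+244+130+0 = 1441 → 05 a1.
Outer input = (K'⊕opad) ∥ inner = e3 52 bf 98 70 f1 5c ∥ 05 a1.
Outer hash (tag): sum = 227+82+191+152+112+241+92+5+161 = 1263 → 04 ef.

04ef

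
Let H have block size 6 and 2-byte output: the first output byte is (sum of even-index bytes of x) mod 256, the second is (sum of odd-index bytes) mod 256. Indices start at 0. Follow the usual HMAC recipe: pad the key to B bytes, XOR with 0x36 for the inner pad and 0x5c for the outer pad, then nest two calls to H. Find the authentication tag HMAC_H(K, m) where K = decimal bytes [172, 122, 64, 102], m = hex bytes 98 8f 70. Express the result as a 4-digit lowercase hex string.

b61d

Key decimal bytes [172, 122, 64, 102] = ac 7a 40 66 is 4 bytes ≤ B = 6; zero-pad to 6 bytes: K' = ac 7a 40 66 00 00.
K' ⊕ ipad = 9a 4c 76 50 36 36.  K' ⊕ opad = f0 26 1c 3a 5c 5c.
Inner input = (K'⊕ipad) ∥ m = 9a 4c 76 50 36 36 ∥ 98 8f 70.
Inner hash: even-index sum = 590 mod 256 = 78; odd-index sum = 353 mod 256 = 97 → 4e 61.
Outer input = (K'⊕opad) ∥ inner = f0 26 1c 3a 5c 5c ∥ 4e 61.
Outer hash (tag): even-index sum = 438 mod 256 = 182; odd-index sum = 285 mod 256 = 29 → b6 1d.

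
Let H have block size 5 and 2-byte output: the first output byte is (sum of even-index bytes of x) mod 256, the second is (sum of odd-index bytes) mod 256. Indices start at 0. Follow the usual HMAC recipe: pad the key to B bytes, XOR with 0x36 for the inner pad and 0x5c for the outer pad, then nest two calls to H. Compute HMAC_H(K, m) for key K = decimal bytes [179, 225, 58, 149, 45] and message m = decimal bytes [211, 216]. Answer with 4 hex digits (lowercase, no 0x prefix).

Key decimal bytes [179, 225, 58, 149, 45] = b3 e1 3a 95 2d is exactly B = 5 bytes: K' = b3 e1 3a 95 2d.
K' ⊕ ipad = 85 d7 0c a3 1b.  K' ⊕ opad = ef bd 66 c9 71.
Inner input = (K'⊕ipad) ∥ m = 85 d7 0c a3 1b ∥ d3 d8.
Inner hash: even-index sum = 388 mod 256 = 132; odd-index sum = 589 mod 256 = 77 → 84 4d.
Outer input = (K'⊕opad) ∥ inner = ef bd 66 c9 71 ∥ 84 4d.
Outer hash (tag): even-index sum = 531 mod 256 = 19; odd-index sum = 522 mod 256 = 10 → 13 0a.

130a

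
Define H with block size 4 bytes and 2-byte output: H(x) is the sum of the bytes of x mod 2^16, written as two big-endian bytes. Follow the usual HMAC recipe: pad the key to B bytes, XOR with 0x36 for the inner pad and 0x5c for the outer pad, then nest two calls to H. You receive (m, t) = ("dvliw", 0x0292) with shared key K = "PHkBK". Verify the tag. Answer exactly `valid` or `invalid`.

invalid

Key "PHkBK" = 50 48 6b 42 4b is 5 bytes > B = 4, so hash it first: H(key) = 01 90, then zero-pad to 4 bytes: K' = 01 90 00 00.
K' ⊕ ipad = 37 a6 36 36; K' ⊕ opad = 5d cc 5c 5c.
Inner hash: sum = 55+166+54+54+100+118+108+105+119 = 879 → 03 6f.
Outer hash (recomputed tag): sum = 93+204+92+92+3+111 = 595 → 02 53.
Recomputed tag = 0253; claimed = 0292 → mismatch.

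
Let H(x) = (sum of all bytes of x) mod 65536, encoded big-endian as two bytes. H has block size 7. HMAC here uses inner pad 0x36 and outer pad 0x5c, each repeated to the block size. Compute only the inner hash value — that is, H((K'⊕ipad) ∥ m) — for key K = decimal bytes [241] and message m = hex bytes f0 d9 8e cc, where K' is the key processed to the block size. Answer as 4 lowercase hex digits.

052e

Key decimal bytes [241] = f1 is 1 byte ≤ B = 7; zero-pad to 7 bytes: K' = f1 00 00 00 00 00 00.
K' ⊕ ipad = c7 36 36 36 36 36 36.
Inner input = c7 36 36 36 36 36 36 ∥ f0 d9 8e cc.
Inner hash: sum = 199+54+54+54+54+54+54+240+217+142+204 = 1326 → 05 2e.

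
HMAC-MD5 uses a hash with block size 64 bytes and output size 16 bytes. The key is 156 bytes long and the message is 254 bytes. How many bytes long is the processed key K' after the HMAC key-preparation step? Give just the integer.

64

Key is 156 > 64 bytes, so it is hashed to 16 bytes then zero-padded to 64: |K'| = 64.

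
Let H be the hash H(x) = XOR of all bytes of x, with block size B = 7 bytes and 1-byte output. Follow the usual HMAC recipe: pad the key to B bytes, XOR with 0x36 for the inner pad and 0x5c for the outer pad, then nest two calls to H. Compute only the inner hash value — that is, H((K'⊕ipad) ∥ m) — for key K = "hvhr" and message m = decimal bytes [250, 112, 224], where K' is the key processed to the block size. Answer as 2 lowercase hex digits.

58

Key "hvhr" = 68 76 68 72 is 4 bytes ≤ B = 7; zero-pad to 7 bytes: K' = 68 76 68 72 00 00 00.
K' ⊕ ipad = 5e 40 5e 44 36 36 36.
Inner input = 5e 40 5e 44 36 36 36 ∥ fa 70 e0.
Inner hash: XOR 5e⊕40⊕5e⊕44⊕36⊕36⊕36⊕fa⊕70⊕e0 = 58.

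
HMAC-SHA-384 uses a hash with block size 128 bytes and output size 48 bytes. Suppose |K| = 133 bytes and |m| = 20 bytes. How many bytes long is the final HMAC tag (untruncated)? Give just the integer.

The tag is one SHA-384 digest: 48 bytes.

48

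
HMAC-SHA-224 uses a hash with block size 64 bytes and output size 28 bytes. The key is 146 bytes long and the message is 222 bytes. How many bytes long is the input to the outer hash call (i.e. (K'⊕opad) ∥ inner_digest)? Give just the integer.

92

Key is 146 > 64 bytes, so it is hashed to 28 bytes then zero-padded to 64: |K'| = 64.
Outer input = (K'⊕opad) ∥ H(inner) → 64 + 28 = 92 bytes.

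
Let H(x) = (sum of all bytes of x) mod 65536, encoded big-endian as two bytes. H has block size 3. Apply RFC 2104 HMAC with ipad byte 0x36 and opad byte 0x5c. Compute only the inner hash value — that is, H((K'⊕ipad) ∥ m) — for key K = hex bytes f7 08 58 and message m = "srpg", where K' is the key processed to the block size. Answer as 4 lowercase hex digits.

Key hex bytes f7 08 58 is exactly B = 3 bytes: K' = f7 08 58.
K' ⊕ ipad = c1 3e 6e.
Inner input = c1 3e 6e ∥ 73 72 70 67.
Inner hash: sum = 193+62+110+115+114+112+103 = 809 → 03 29.

0329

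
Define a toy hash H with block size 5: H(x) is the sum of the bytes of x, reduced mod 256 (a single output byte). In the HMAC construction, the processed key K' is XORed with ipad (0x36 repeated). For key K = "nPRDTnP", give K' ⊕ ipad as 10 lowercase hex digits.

5036363636

Key "nPRDTnP" = 6e 50 52 44 54 6e 50 is 7 bytes > B = 5, so hash it first: H(key) = 66, then zero-pad to 5 bytes: K' = 66 00 00 00 00.
XOR each byte with 0x36: 66⊕36=50, 00⊕36=36, 00⊕36=36, 00⊕36=36, 00⊕36=36.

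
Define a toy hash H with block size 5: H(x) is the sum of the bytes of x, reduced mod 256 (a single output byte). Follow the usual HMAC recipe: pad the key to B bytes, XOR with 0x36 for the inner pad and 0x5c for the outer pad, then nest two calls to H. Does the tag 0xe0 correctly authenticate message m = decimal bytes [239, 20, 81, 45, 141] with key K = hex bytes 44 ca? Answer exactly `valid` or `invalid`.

Key hex bytes 44 ca is 2 bytes ≤ B = 5; zero-pad to 5 bytes: K' = 44 ca 00 00 00.
K' ⊕ ipad = 72 fc 36 36 36; K' ⊕ opad = 18 96 5c 5c 5c.
Inner hash: sum = 114+252+54+54+54+239+20+81+45+141 = 1054; mod 256 = 30 → 1e.
Outer hash (recomputed tag): sum = 24+150+92+92+92+30 = 480; mod 256 = 224 → e0.
Recomputed tag = e0; claimed = e0 → match.

valid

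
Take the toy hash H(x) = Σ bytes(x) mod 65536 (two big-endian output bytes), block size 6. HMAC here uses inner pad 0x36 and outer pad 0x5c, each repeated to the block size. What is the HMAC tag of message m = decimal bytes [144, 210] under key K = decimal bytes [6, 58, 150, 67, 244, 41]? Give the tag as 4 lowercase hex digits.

035d

Key decimal bytes [6, 58, 150, 67, 244, 41] = 06 3a 96 43 f4 29 is exactly B = 6 bytes: K' = 06 3a 96 43 f4 29.
K' ⊕ ipad = 30 0c a0 75 c2 1f.  K' ⊕ opad = 5a 66 ca 1f a8 75.
Inner input = (K'⊕ipad) ∥ m = 30 0c a0 75 c2 1f ∥ 90 d2.
Inner hash: sum = 48+12+160+117+194+31+144+210 = 916 → 03 94.
Outer input = (K'⊕opad) ∥ inner = 5a 66 ca 1f a8 75 ∥ 03 94.
Outer hash (tag): sum = 90+102+202+31+168+117+3+148 = 861 → 03 5d.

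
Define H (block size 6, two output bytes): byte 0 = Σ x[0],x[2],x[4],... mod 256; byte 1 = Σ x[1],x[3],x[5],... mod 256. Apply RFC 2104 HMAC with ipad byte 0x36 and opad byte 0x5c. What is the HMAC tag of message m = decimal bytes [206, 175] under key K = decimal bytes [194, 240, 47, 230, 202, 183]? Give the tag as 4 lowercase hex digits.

Key decimal bytes [194, 240, 47, 230, 202, 183] = c2 f0 2f e6 ca b7 is exactly B = 6 bytes: K' = c2 f0 2f e6 ca b7.
K' ⊕ ipad = f4 c6 19 d0 fc 81.  K' ⊕ opad = 9e ac 73 ba 96 eb.
Inner input = (K'⊕ipad) ∥ m = f4 c6 19 d0 fc 81 ∥ ce af.
Inner hash: even-index sum = 727 mod 256 = 215; odd-index sum = 710 mod 256 = 198 → d7 c6.
Outer input = (K'⊕opad) ∥ inner = 9e ac 73 ba 96 eb ∥ d7 c6.
Outer hash (tag): even-index sum = 638 mod 256 = 126; odd-index sum = 791 mod 256 = 23 → 7e 17.

7e17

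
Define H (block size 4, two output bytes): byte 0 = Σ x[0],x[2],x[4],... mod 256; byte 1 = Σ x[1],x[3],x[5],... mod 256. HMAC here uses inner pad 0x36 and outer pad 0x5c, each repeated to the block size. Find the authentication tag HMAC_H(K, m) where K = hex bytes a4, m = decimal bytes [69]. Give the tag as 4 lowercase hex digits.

6124

Key hex bytes a4 is 1 byte ≤ B = 4; zero-pad to 4 bytes: K' = a4 00 00 00.
K' ⊕ ipad = 92 36 36 36.  K' ⊕ opad = f8 5c 5c 5c.
Inner input = (K'⊕ipad) ∥ m = 92 36 36 36 ∥ 45.
Inner hash: even-index sum = 269 mod 256 = 13; odd-index sum = 108 mod 256 = 108 → 0d 6c.
Outer input = (K'⊕opad) ∥ inner = f8 5c 5c 5c ∥ 0d 6c.
Outer hash (tag): even-index sum = 353 mod 256 = 97; odd-index sum = 292 mod 256 = 36 → 61 24.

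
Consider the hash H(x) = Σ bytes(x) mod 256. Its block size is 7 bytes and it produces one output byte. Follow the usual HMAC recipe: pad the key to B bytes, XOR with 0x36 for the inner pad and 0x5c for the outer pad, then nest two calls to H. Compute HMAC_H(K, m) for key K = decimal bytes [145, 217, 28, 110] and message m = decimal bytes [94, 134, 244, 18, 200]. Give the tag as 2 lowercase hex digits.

44

Key decimal bytes [145, 217, 28, 110] = 91 d9 1c 6e is 4 bytes ≤ B = 7; zero-pad to 7 bytes: K' = 91 d9 1c 6e 00 00 00.
K' ⊕ ipad = a7 ef 2a 58 36 36 36.  K' ⊕ opad = cd 85 40 32 5c 5c 5c.
Inner input = (K'⊕ipad) ∥ m = a7 ef 2a 58 36 36 36 ∥ 5e 86 f4 12 c8.
Inner hash: sum = 167+239+42+88+54+54+54+94+134+244+18+200 = 1388; mod 256 = 108 → 6c.
Outer input = (K'⊕opad) ∥ inner = cd 85 40 32 5c 5c 5c ∥ 6c.
Outer hash (tag): sum = 205+133+64+50+92+92+92+108 = 836; mod 256 = 68 → 44.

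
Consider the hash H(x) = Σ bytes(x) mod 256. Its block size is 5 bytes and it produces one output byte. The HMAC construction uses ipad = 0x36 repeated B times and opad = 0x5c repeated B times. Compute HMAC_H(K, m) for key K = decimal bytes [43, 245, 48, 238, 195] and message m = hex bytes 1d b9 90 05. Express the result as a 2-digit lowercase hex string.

Key decimal bytes [43, 245, 48, 238, 195] = 2b f5 30 ee c3 is exactly B = 5 bytes: K' = 2b f5 30 ee c3.
K' ⊕ ipad = 1d c3 06 d8 f5.  K' ⊕ opad = 77 a9 6c b2 9f.
Inner input = (K'⊕ipad) ∥ m = 1d c3 06 d8 f5 ∥ 1d b9 90 05.
Inner hash: sum = 29+195+6+216+245+29+185+144+5 = 1054; mod 256 = 30 → 1e.
Outer input = (K'⊕opad) ∥ inner = 77 a9 6c b2 9f ∥ 1e.
Outer hash (tag): sum = 119+169+108+178+159+30 = 763; mod 256 = 251 → fb.

fb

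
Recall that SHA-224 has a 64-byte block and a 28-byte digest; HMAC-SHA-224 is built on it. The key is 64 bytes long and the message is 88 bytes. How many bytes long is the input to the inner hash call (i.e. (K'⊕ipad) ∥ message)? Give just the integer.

Key is 64 ≤ 64 bytes, zero-padded: |K'| = 64.
Inner input = (K'⊕ipad) ∥ m → 64 + 88 = 152 bytes.

152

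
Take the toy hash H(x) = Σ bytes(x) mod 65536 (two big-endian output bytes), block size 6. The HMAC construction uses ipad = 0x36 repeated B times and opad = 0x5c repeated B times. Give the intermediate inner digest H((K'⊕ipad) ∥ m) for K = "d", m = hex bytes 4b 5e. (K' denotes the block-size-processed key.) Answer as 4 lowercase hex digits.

0209

Key "d" = 64 is 1 byte ≤ B = 6; zero-pad to 6 bytes: K' = 64 00 00 00 00 00.
K' ⊕ ipad = 52 36 36 36 36 36.
Inner input = 52 36 36 36 36 36 ∥ 4b 5e.
Inner hash: sum = 82+54+54+54+54+54+75+94 = 521 → 02 09.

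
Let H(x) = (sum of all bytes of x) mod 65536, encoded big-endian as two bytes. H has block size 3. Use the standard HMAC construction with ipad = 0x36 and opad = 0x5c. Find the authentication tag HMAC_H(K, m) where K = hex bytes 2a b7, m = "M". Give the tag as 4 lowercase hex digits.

Key hex bytes 2a b7 is 2 bytes ≤ B = 3; zero-pad to 3 bytes: K' = 2a b7 00.
K' ⊕ ipad = 1c 81 36.  K' ⊕ opad = 76 eb 5c.
Inner input = (K'⊕ipad) ∥ m = 1c 81 36 ∥ 4d.
Inner hash: sum = 28+129+54+77 = 288 → 01 20.
Outer input = (K'⊕opad) ∥ inner = 76 eb 5c ∥ 01 20.
Outer hash (tag): sum = 118+235+92+1+32 = 478 → 01 de.

01de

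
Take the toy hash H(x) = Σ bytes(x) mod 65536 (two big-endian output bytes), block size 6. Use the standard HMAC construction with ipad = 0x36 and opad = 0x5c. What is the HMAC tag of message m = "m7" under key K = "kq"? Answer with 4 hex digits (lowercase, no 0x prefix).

Key "kq" = 6b 71 is 2 bytes ≤ B = 6; zero-pad to 6 bytes: K' = 6b 71 00 00 00 00.
K' ⊕ ipad = 5d 47 36 36 36 36.  K' ⊕ opad = 37 2d 5c 5c 5c 5c.
Inner input = (K'⊕ipad) ∥ m = 5d 47 36 36 36 36 ∥ 6d 37.
Inner hash: sum = 93+71+54+54+54+54+109+55 = 544 → 02 20.
Outer input = (K'⊕opad) ∥ inner = 37 2d 5c 5c 5c 5c ∥ 02 20.
Outer hash (tag): sum = 55+45+92+92+92+92+2+32 = 502 → 01 f6.

01f6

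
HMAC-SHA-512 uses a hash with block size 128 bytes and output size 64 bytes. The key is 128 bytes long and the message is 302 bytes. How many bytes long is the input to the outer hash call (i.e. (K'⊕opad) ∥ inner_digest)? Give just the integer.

Key is 128 ≤ 128 bytes, zero-padded: |K'| = 128.
Outer input = (K'⊕opad) ∥ H(inner) → 128 + 64 = 192 bytes.

192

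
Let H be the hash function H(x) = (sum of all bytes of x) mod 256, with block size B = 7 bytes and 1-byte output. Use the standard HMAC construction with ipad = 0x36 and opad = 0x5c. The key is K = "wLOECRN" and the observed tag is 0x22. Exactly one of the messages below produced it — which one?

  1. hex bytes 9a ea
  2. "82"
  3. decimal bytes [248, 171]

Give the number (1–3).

Key "wLOECRN" = 77 4c 4f 45 43 52 4e is exactly B = 7 bytes: K' = 77 4c 4f 45 43 52 4e.
K' ⊕ ipad = 41 7a 79 73 75 64 78; K' ⊕ opad = 2b 10 13 19 1f 0e 12.
m1: inner = H(41 7a 79 73 75 64 78 9a ea) = 7c; tag = H(2b 10 13 19 1f 0e 12 7c) = 22 ← matches
m2: inner = H(41 7a 79 73 75 64 78 38 32) = 62; tag = H(2b 10 13 19 1f 0e 12 62) = 08
m3: inner = H(41 7a 79 73 75 64 78 f8 ab) = 9b; tag = H(2b 10 13 19 1f 0e 12 9b) = 41

1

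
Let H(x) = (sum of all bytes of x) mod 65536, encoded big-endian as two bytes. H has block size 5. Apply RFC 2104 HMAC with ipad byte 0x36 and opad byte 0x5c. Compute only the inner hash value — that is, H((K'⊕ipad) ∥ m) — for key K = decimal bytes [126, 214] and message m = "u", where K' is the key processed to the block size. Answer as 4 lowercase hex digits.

Key decimal bytes [126, 214] = 7e d6 is 2 bytes ≤ B = 5; zero-pad to 5 bytes: K' = 7e d6 00 00 00.
K' ⊕ ipad = 48 e0 36 36 36.
Inner input = 48 e0 36 36 36 ∥ 75.
Inner hash: sum = 72+224+54+54+54+117 = 575 → 02 3f.

023f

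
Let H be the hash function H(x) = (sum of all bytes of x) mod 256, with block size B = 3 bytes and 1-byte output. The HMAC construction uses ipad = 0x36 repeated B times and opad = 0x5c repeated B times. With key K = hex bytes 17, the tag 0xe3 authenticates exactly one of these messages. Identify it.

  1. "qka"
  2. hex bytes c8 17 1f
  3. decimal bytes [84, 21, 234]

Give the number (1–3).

3

Key hex bytes 17 is 1 byte ≤ B = 3; zero-pad to 3 bytes: K' = 17 00 00.
K' ⊕ ipad = 21 36 36; K' ⊕ opad = 4b 5c 5c.
m1: inner = H(21 36 36 71 6b 61) = ca; tag = H(4b 5c 5c ca) = cd
m2: inner = H(21 36 36 c8 17 1f) = 8b; tag = H(4b 5c 5c 8b) = 8e
m3: inner = H(21 36 36 54 15 ea) = e0; tag = H(4b 5c 5c e0) = e3 ← matches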